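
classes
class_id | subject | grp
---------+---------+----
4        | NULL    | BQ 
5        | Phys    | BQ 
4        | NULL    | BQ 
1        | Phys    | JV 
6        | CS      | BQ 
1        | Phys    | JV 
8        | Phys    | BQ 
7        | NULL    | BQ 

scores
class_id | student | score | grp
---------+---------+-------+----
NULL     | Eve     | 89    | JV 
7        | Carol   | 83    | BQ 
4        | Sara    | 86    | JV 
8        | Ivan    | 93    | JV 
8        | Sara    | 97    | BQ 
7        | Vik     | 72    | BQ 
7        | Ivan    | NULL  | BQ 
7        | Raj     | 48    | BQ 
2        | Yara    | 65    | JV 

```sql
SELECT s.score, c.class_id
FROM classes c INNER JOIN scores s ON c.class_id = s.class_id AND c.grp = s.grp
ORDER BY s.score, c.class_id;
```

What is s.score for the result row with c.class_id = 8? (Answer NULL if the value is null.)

97

INNER JOIN keeps only pairs where the ON condition holds.
Matching on c.class_id = s.class_id AND c.grp = s.grp. A NULL in a compared column never satisfies the condition.
- c row (class_id=4, grp=BQ): no match → dropped.
- c row (class_id=5, grp=BQ): no match → dropped.
- c row (class_id=4, grp=BQ): no match → dropped.
- c row (class_id=1, grp=JV): no match → dropped.
- c row (class_id=6, grp=BQ): no match → dropped.
- c row (class_id=1, grp=JV): no match → dropped.
- c row (class_id=8, grp=BQ): matches 1 s row(s) → 1 output row(s).
- c row (class_id=7, grp=BQ): matches 4 s row(s) → 4 output row(s).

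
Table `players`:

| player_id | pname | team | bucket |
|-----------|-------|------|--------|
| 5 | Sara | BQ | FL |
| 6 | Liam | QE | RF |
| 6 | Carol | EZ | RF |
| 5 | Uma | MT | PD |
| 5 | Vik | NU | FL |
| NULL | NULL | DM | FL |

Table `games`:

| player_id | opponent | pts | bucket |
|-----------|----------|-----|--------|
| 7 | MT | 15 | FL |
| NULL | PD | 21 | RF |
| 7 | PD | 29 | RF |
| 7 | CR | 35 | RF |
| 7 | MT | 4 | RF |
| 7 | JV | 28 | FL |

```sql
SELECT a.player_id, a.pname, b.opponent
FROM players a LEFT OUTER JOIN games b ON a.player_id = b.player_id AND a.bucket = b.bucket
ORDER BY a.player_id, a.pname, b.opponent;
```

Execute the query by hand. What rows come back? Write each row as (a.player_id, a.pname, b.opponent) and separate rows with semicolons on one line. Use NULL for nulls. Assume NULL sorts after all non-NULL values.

LEFT JOIN keeps every row from `players`; unmatched rows get NULL for `games`'s columns.
Matching on a.player_id = b.player_id AND a.bucket = b.bucket. A NULL in a compared column never satisfies the condition.
- player_id=5, bucket=FL: no b row matches, row kept with b columns NULL.
- player_id=6, bucket=RF: no b row matches, row kept with b columns NULL.
- player_id=6, bucket=RF: no b row matches, row kept with b columns NULL.
- player_id=5, bucket=PD: no b row matches, row kept with b columns NULL.
- player_id=5, bucket=FL: no b row matches, row kept with b columns NULL.
- player_id=NULL, bucket=FL: no b row matches, row kept with b columns NULL.
After projecting and ordering:
a.player_id | a.pname | b.opponent
5 | Sara | NULL
5 | Uma | NULL
5 | Vik | NULL
6 | Carol | NULL
6 | Liam | NULL
NULL | NULL | NULL

(5, Sara, NULL); (5, Uma, NULL); (5, Vik, NULL); (6, Carol, NULL); (6, Liam, NULL); (NULL, NULL, NULL)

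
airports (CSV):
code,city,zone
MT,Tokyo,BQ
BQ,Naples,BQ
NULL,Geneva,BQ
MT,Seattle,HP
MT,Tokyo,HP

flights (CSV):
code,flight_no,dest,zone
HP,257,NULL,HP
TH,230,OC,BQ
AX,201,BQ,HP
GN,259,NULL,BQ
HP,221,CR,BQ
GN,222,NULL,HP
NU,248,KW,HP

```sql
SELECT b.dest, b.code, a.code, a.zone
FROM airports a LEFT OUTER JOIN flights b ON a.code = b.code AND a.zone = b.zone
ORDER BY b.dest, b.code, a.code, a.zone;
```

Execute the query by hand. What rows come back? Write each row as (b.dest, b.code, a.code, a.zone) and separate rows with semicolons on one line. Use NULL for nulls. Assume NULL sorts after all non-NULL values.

LEFT JOIN keeps every row from `airports`; unmatched rows get NULL for `flights`'s columns.
Matching on a.code = b.code AND a.zone = b.zone. A NULL in a compared column never satisfies the condition.
Matched pairs: 0; unmatched a rows kept: 5.

(NULL, NULL, BQ, BQ); (NULL, NULL, MT, BQ); (NULL, NULL, MT, HP); (NULL, NULL, MT, HP); (NULL, NULL, NULL, BQ)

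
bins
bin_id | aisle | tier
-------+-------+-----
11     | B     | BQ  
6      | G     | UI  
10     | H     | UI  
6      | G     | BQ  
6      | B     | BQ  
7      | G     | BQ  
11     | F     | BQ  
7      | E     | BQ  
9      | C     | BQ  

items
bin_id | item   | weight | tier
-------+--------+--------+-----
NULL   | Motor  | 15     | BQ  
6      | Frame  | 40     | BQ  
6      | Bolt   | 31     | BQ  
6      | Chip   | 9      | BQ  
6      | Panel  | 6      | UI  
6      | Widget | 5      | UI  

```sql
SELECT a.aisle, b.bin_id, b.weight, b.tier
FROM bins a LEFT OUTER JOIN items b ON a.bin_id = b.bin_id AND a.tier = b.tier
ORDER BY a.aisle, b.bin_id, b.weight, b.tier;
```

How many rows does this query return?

14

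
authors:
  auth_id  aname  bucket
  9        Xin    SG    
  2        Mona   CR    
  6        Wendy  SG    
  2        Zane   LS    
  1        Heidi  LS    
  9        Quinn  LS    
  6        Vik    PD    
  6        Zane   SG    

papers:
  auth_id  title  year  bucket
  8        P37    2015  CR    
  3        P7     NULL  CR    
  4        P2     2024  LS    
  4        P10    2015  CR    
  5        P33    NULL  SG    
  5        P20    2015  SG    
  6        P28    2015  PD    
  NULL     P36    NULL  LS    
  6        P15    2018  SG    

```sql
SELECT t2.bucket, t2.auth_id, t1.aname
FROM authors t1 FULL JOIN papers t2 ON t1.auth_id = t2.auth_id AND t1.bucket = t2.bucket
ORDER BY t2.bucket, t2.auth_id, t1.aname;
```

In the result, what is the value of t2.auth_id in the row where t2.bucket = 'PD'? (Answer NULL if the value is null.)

6

FULL OUTER JOIN keeps every row from both sides; unmatched rows get NULL for the other side's columns.
Matching on t1.auth_id = t2.auth_id AND t1.bucket = t2.bucket. A NULL in a compared column never satisfies the condition.
- t1 row (auth_id=9, bucket=SG): no match → kept, t2 columns NULL.
- t1 row (auth_id=2, bucket=CR): no match → kept, t2 columns NULL.
- t1 row (auth_id=6, bucket=SG): matches 1 t2 row(s) → 1 output row(s).
- t1 row (auth_id=2, bucket=LS): no match → kept, t2 columns NULL.
- t1 row (auth_id=1, bucket=LS): no match → kept, t2 columns NULL.
- t1 row (auth_id=9, bucket=LS): no match → kept, t2 columns NULL.
- t1 row (auth_id=6, bucket=PD): matches 1 t2 row(s) → 1 output row(s).
- t1 row (auth_id=6, bucket=SG): matches 1 t2 row(s) → 1 output row(s).
- 7 t2 row(s) had no t1 match → kept, t1 columns NULL.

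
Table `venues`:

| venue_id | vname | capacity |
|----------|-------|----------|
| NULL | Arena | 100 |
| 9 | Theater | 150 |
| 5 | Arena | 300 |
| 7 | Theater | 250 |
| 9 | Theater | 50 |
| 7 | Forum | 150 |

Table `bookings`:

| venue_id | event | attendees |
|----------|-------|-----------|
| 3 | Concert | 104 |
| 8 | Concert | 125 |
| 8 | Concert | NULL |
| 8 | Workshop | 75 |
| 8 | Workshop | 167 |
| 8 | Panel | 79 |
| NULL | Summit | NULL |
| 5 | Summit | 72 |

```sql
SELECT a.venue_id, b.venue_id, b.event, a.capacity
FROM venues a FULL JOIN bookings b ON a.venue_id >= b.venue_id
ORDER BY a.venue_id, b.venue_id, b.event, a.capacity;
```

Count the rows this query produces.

22

FULL OUTER JOIN keeps every row from both sides; unmatched rows get NULL for the other side's columns.
Matching on a.venue_id >= b.venue_id. A NULL in a compared column never satisfies the condition.
Matched pairs: 20; unmatched a rows kept: 1; unmatched b rows kept: 1.
Total: 20 matched + 2 padded = 22 rows.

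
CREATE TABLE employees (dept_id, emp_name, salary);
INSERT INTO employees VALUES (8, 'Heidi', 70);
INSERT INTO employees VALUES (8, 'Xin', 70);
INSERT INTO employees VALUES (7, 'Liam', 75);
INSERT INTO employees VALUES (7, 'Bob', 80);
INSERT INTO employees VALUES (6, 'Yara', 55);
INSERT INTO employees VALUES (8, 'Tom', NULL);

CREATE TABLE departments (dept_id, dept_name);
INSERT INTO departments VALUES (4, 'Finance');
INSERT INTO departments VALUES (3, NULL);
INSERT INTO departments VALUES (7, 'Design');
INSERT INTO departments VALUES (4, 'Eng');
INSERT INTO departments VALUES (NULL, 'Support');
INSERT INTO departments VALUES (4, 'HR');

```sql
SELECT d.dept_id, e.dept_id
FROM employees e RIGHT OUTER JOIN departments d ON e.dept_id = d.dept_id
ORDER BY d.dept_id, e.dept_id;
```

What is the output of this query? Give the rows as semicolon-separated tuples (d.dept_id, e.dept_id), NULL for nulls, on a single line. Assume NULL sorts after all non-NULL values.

(3, NULL); (4, NULL); (4, NULL); (4, NULL); (7, 7); (7, 7); (NULL, NULL)

RIGHT JOIN keeps every row from `departments`; unmatched rows get NULL for `employees`'s columns.
Matching on e.dept_id = d.dept_id. A NULL in a compared column never satisfies the condition.
Matched pairs: 2; unmatched d rows kept: 5.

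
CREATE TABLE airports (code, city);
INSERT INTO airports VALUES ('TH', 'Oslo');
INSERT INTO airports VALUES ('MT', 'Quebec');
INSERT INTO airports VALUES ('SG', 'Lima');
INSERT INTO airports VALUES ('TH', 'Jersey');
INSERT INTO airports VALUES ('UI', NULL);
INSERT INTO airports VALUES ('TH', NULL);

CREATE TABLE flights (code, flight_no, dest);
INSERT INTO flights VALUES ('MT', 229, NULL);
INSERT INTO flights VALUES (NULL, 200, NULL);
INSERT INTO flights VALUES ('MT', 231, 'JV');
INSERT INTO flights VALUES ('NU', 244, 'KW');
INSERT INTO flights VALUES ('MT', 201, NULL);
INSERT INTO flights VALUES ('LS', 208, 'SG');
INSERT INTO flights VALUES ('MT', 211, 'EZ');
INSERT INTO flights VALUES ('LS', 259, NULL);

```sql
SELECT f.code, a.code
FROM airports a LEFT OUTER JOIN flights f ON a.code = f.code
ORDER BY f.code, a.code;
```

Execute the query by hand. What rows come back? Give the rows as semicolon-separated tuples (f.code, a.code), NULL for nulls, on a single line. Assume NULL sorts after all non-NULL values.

LEFT JOIN keeps every row from `airports`; unmatched rows get NULL for `flights`'s columns.
Matching on a.code = f.code. A NULL in a compared column never satisfies the condition.
- a (code=TH) has no partner → padded with NULL.
- a (code=MT) pairs with 4 row(s) of f.
- a (code=SG) has no partner → padded with NULL.
- a (code=TH) has no partner → padded with NULL.
- a (code=UI) has no partner → padded with NULL.
- a (code=TH) has no partner → padded with NULL.
After projecting and ordering:
f.code | a.code
MT | MT
MT | MT
MT | MT
MT | MT
NULL | SG
NULL | TH
NULL | TH
NULL | TH
NULL | UI

(MT, MT); (MT, MT); (MT, MT); (MT, MT); (NULL, SG); (NULL, TH); (NULL, TH); (NULL, TH); (NULL, UI)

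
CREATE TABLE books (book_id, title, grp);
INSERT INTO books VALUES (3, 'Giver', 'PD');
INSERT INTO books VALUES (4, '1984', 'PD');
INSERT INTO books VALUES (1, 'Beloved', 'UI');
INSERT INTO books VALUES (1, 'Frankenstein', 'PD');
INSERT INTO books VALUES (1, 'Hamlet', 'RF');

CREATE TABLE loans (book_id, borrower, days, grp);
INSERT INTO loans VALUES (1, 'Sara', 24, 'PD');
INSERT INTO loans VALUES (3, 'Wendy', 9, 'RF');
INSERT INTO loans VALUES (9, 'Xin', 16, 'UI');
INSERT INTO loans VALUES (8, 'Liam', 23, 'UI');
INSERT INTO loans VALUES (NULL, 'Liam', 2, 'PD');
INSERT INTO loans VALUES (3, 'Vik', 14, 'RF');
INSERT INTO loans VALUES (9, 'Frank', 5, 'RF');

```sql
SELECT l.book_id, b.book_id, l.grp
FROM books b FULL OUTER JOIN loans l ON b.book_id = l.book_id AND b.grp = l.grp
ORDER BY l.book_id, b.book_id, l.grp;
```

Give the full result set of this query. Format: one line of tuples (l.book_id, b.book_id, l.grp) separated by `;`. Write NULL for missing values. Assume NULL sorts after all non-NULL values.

(1, 1, PD); (3, NULL, RF); (3, NULL, RF); (8, NULL, UI); (9, NULL, RF); (9, NULL, UI); (NULL, 1, NULL); (NULL, 1, NULL); (NULL, 3, NULL); (NULL, 4, NULL); (NULL, NULL, PD)

FULL OUTER JOIN keeps every row from both sides; unmatched rows get NULL for the other side's columns.
Matching on b.book_id = l.book_id AND b.grp = l.grp. A NULL in a compared column never satisfies the condition.
- book_id=3, grp=PD: no l row matches, row kept with l columns NULL.
- book_id=4, grp=PD: no l row matches, row kept with l columns NULL.
- book_id=1, grp=UI: no l row matches, row kept with l columns NULL.
- book_id=1, grp=PD: 1 matching l row(s), so 1 row(s) emitted.
- book_id=1, grp=RF: no l row matches, row kept with l columns NULL.
- plus 6 unmatched l row(s), each kept with NULL b columns.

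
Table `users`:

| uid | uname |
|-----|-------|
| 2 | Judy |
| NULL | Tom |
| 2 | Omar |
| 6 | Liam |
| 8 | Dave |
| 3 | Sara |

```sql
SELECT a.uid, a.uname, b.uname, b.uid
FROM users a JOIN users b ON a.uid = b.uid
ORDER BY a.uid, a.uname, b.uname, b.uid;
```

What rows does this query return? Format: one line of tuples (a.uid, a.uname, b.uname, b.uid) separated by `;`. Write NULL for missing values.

(2, Judy, Judy, 2); (2, Judy, Omar, 2); (2, Omar, Judy, 2); (2, Omar, Omar, 2); (3, Sara, Sara, 3); (6, Liam, Liam, 6); (8, Dave, Dave, 8)

INNER JOIN keeps only pairs where the ON condition holds.
Matching on a.uid = b.uid. A NULL in a compared column never satisfies the condition.
- a (uid=2) pairs with 2 row(s) of b.
- a (uid=NULL) has no partner → excluded.
- a (uid=2) pairs with 2 row(s) of b.
- a (uid=6) pairs with 1 row(s) of b.
- a (uid=8) pairs with 1 row(s) of b.
- a (uid=3) pairs with 1 row(s) of b.
After projecting and ordering:
a.uid | a.uname | b.uname | b.uid
2 | Judy | Judy | 2
2 | Judy | Omar | 2
2 | Omar | Judy | 2
2 | Omar | Omar | 2
3 | Sara | Sara | 3
6 | Liam | Liam | 6
8 | Dave | Dave | 8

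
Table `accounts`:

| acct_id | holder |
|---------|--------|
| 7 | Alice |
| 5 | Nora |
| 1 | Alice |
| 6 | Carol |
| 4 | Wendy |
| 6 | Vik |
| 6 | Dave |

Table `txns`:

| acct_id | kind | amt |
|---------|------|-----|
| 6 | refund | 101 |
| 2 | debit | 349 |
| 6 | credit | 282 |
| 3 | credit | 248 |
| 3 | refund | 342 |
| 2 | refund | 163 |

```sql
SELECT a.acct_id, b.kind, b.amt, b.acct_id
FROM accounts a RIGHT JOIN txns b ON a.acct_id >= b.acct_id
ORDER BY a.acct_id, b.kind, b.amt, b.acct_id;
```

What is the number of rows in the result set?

32

RIGHT JOIN keeps every row from `txns`; unmatched rows get NULL for `accounts`'s columns.
Matching on a.acct_id >= b.acct_id.
- a (acct_id=7) pairs with 6 row(s) of b.
- a (acct_id=5) pairs with 4 row(s) of b.
- a (acct_id=1) has no partner in b.
- a (acct_id=6) pairs with 6 row(s) of b.
- a (acct_id=4) pairs with 4 row(s) of b.
- a (acct_id=6) pairs with 6 row(s) of b.
- a (acct_id=6) pairs with 6 row(s) of b.
- every b row matched at least one a row.
Total: 32 rows.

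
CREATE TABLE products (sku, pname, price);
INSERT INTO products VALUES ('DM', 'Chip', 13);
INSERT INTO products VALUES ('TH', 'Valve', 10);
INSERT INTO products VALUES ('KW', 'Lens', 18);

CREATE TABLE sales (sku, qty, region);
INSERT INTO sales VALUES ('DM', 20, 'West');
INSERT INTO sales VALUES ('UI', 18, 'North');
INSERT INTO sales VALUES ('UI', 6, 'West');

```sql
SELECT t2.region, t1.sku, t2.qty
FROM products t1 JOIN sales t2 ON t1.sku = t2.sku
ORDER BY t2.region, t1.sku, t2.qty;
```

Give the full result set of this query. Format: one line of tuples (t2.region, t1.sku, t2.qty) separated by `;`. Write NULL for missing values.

(West, DM, 20)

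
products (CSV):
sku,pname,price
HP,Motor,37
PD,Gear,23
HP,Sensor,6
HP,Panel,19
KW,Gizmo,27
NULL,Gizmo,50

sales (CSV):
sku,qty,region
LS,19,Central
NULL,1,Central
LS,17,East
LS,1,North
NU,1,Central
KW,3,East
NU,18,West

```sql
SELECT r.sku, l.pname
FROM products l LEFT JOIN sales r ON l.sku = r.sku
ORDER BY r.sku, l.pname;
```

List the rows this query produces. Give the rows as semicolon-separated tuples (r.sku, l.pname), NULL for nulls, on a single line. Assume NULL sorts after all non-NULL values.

(KW, Gizmo); (NULL, Gear); (NULL, Gizmo); (NULL, Motor); (NULL, Panel); (NULL, Sensor)

LEFT JOIN keeps every row from `products`; unmatched rows get NULL for `sales`'s columns.
Matching on l.sku = r.sku. A NULL in a compared column never satisfies the condition.
- l (sku=HP) has no partner → padded with NULL.
- l (sku=PD) has no partner → padded with NULL.
- l (sku=HP) has no partner → padded with NULL.
- l (sku=HP) has no partner → padded with NULL.
- l (sku=KW) pairs with 1 row(s) of r.
- l (sku=NULL) has no partner → padded with NULL.
After projecting and ordering:
r.sku | l.pname
KW | Gizmo
NULL | Gear
NULL | Gizmo
NULL | Motor
NULL | Panel
NULL | Sensor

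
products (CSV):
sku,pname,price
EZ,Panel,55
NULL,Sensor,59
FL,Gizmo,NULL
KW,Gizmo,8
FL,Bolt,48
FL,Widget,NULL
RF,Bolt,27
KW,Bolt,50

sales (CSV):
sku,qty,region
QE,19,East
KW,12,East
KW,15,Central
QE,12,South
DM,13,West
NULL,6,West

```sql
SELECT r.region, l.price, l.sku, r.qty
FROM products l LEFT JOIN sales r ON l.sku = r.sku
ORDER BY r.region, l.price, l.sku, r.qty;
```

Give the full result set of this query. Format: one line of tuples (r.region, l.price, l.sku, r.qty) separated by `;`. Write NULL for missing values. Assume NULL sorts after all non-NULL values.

(Central, 8, KW, 15); (Central, 50, KW, 15); (East, 8, KW, 12); (East, 50, KW, 12); (NULL, 27, RF, NULL); (NULL, 48, FL, NULL); (NULL, 55, EZ, NULL); (NULL, 59, NULL, NULL); (NULL, NULL, FL, NULL); (NULL, NULL, FL, NULL)

LEFT JOIN keeps every row from `products`; unmatched rows get NULL for `sales`'s columns.
Matching on l.sku = r.sku. A NULL in a compared column never satisfies the condition.
- sku=EZ: no r row matches, row kept with r columns NULL.
- sku=NULL: no r row matches, row kept with r columns NULL.
- sku=FL: no r row matches, row kept with r columns NULL.
- sku=KW: 2 matching r row(s), so 2 row(s) emitted.
- sku=FL: no r row matches, row kept with r columns NULL.
- sku=FL: no r row matches, row kept with r columns NULL.
- sku=RF: no r row matches, row kept with r columns NULL.
- sku=KW: 2 matching r row(s), so 2 row(s) emitted.
After projecting and ordering:
r.region | l.price | l.sku | r.qty
Central | 8 | KW | 15
Central | 50 | KW | 15
East | 8 | KW | 12
East | 50 | KW | 12
NULL | 27 | RF | NULL
NULL | 48 | FL | NULL
NULL | 55 | EZ | NULL
NULL | 59 | NULL | NULL
NULL | NULL | FL | NULL
NULL | NULL | FL | NULL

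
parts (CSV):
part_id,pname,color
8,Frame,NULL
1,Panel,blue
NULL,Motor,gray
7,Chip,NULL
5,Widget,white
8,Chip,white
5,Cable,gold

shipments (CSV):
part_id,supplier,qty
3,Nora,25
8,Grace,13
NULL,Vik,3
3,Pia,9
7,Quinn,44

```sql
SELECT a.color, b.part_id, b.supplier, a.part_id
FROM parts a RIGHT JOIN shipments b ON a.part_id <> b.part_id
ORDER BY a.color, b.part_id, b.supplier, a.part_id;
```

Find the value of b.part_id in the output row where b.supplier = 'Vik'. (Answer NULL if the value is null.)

RIGHT JOIN keeps every row from `shipments`; unmatched rows get NULL for `parts`'s columns.
Matching on a.part_id <> b.part_id. A NULL in a compared column never satisfies the condition.
- a (part_id=8) pairs with 3 row(s) of b.
- a (part_id=1) pairs with 4 row(s) of b.
- a (part_id=NULL) has no partner in b.
- a (part_id=7) pairs with 3 row(s) of b.
- a (part_id=5) pairs with 4 row(s) of b.
- a (part_id=8) pairs with 3 row(s) of b.
- a (part_id=5) pairs with 4 row(s) of b.
- 1 b row(s) had no a match → kept, a columns NULL.

NULL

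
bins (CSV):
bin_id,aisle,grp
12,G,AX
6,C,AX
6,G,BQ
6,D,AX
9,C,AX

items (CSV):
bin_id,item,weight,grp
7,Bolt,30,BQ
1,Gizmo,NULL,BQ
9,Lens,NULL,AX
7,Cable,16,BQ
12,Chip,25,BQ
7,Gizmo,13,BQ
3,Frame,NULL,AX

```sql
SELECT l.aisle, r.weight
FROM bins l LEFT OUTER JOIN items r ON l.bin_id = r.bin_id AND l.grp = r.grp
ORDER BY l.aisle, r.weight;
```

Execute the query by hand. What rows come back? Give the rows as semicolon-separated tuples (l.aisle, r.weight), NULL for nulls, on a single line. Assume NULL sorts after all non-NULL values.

LEFT JOIN keeps every row from `bins`; unmatched rows get NULL for `items`'s columns.
Matching on l.bin_id = r.bin_id AND l.grp = r.grp.
Matched pairs: 1; unmatched l rows kept: 4.

(C, NULL); (C, NULL); (D, NULL); (G, NULL); (G, NULL)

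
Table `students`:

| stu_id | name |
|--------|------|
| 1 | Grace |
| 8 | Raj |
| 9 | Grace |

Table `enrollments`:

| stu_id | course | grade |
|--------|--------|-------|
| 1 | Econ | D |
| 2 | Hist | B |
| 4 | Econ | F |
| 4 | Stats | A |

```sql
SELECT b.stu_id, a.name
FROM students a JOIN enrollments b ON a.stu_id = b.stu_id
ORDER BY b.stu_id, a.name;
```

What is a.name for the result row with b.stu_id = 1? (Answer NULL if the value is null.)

INNER JOIN keeps only pairs where the ON condition holds.
Matching on a.stu_id = b.stu_id.
- a[0] stu_id=1 → 1 match(es) in b → 1 row(s).
- a[1] stu_id=8 → no match; dropped.
- a[2] stu_id=9 → no match; dropped.

Grace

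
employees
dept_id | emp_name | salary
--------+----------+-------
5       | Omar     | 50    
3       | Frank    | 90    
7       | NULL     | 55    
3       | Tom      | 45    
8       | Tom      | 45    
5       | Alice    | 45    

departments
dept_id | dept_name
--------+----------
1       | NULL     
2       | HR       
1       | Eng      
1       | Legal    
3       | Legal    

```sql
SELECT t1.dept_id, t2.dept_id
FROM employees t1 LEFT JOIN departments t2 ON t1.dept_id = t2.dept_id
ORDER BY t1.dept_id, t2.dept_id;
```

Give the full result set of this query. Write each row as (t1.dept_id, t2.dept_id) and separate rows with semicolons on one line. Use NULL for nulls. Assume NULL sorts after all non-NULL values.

(3, 3); (3, 3); (5, NULL); (5, NULL); (7, NULL); (8, NULL)

LEFT JOIN keeps every row from `employees`; unmatched rows get NULL for `departments`'s columns.
Matching on t1.dept_id = t2.dept_id.
Matched pairs: 2; unmatched t1 rows kept: 4.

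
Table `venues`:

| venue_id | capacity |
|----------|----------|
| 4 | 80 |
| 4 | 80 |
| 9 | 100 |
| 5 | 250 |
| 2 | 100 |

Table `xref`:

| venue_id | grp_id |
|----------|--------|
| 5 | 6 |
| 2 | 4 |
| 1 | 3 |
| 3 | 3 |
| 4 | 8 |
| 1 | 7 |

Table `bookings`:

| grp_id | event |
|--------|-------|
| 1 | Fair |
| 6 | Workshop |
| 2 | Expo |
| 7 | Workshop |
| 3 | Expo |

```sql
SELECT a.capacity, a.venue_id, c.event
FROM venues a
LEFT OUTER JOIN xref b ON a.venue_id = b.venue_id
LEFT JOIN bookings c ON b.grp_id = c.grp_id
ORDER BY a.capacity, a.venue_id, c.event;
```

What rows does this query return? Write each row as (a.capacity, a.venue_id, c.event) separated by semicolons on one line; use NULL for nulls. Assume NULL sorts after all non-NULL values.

Step 1 — a LEFT JOIN b on venue_id → 5 row(s).
Then LEFT JOIN `bookings c` on grp_id: each of those 5 rows is kept; rows whose b.grp_id has no match in c get NULL for c's columns.

(80, 4, NULL); (80, 4, NULL); (100, 2, NULL); (100, 9, NULL); (250, 5, Workshop)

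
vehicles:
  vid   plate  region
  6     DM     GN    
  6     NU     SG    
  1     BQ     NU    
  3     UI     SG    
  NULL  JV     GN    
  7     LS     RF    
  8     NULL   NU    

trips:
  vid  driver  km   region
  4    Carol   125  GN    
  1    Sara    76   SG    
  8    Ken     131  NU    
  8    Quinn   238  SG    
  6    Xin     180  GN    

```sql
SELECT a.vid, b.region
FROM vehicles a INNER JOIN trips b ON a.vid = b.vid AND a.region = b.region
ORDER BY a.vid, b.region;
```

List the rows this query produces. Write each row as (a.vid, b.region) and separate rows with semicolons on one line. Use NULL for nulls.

(6, GN); (8, NU)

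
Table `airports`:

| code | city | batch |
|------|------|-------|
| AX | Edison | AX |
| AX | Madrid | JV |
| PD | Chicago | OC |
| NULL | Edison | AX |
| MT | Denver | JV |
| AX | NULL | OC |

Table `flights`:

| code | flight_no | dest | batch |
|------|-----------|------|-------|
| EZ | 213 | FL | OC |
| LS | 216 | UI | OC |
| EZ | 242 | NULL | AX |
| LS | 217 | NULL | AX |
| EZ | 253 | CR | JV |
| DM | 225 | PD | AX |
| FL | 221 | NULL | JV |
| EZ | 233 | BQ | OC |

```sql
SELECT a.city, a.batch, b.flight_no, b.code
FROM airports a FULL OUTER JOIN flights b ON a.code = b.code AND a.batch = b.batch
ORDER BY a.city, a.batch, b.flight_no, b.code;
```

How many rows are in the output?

14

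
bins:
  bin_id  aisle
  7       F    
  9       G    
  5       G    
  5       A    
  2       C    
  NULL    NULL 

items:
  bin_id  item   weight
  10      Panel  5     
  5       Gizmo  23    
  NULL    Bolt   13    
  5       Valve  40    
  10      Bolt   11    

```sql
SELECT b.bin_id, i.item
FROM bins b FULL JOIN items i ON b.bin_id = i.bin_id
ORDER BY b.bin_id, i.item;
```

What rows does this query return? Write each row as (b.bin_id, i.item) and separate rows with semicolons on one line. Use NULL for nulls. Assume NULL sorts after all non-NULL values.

(2, NULL); (5, Gizmo); (5, Gizmo); (5, Valve); (5, Valve); (7, NULL); (9, NULL); (NULL, Bolt); (NULL, Bolt); (NULL, Panel); (NULL, NULL)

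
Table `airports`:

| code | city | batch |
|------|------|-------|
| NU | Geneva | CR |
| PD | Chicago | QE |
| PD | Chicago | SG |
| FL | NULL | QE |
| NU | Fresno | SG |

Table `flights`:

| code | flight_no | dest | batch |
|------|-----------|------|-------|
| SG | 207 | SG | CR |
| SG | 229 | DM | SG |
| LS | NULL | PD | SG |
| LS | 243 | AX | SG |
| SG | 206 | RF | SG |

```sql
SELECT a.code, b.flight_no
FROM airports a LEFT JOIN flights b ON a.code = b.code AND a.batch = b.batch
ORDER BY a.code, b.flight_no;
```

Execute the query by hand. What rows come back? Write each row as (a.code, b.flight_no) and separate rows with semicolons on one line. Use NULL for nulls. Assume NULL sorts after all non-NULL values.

LEFT JOIN keeps every row from `airports`; unmatched rows get NULL for `flights`'s columns.
Matching on a.code = b.code AND a.batch = b.batch.
- code=NU, batch=CR: no b row matches, row kept with b columns NULL.
- code=PD, batch=QE: no b row matches, row kept with b columns NULL.
- code=PD, batch=SG: no b row matches, row kept with b columns NULL.
- code=FL, batch=QE: no b row matches, row kept with b columns NULL.
- code=NU, batch=SG: no b row matches, row kept with b columns NULL.
After projecting and ordering:
a.code | b.flight_no
FL | NULL
NU | NULL
NU | NULL
PD | NULL
PD | NULL

(FL, NULL); (NU, NULL); (NU, NULL); (PD, NULL); (PD, NULL)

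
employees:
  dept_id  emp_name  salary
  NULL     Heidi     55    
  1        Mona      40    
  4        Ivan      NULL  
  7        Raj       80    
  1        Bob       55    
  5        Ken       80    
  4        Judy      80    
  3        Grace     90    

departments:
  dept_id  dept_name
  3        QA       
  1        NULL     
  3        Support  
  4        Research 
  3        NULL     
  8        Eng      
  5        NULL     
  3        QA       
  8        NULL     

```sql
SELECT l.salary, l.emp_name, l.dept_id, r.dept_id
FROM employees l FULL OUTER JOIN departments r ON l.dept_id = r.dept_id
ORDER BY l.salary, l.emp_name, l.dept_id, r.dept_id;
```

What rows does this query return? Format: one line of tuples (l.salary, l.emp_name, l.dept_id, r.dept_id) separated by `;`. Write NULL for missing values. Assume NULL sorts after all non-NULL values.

FULL OUTER JOIN keeps every row from both sides; unmatched rows get NULL for the other side's columns.
Matching on l.dept_id = r.dept_id. A NULL in a compared column never satisfies the condition.
- l row (dept_id=NULL): no match → kept, r columns NULL.
- l row (dept_id=1): matches 1 r row(s) → 1 output row(s).
- l row (dept_id=4): matches 1 r row(s) → 1 output row(s).
- l row (dept_id=7): no match → kept, r columns NULL.
- l row (dept_id=1): matches 1 r row(s) → 1 output row(s).
- l row (dept_id=5): matches 1 r row(s) → 1 output row(s).
- l row (dept_id=4): matches 1 r row(s) → 1 output row(s).
- l row (dept_id=3): matches 4 r row(s) → 4 output row(s).
- plus 2 unmatched r row(s), each kept with NULL l columns.

(40, Mona, 1, 1); (55, Bob, 1, 1); (55, Heidi, NULL, NULL); (80, Judy, 4, 4); (80, Ken, 5, 5); (80, Raj, 7, NULL); (90, Grace, 3, 3); (90, Grace, 3, 3); (90, Grace, 3, 3); (90, Grace, 3, 3); (NULL, Ivan, 4, 4); (NULL, NULL, NULL, 8); (NULL, NULL, NULL, 8)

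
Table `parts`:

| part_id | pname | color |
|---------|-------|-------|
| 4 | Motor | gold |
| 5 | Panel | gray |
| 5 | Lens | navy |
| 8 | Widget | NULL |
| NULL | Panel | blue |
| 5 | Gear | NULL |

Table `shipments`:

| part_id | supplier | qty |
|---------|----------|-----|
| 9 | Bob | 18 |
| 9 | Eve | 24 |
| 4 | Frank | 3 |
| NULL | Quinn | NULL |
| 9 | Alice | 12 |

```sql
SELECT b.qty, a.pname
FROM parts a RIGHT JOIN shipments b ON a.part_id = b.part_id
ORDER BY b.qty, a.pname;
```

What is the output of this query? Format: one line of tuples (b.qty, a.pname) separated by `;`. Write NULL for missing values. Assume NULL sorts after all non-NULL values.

RIGHT JOIN keeps every row from `shipments`; unmatched rows get NULL for `parts`'s columns.
Matching on a.part_id = b.part_id. A NULL in a compared column never satisfies the condition.
Matched pairs: 1; unmatched b rows kept: 4.

(3, Motor); (12, NULL); (18, NULL); (24, NULL); (NULL, NULL)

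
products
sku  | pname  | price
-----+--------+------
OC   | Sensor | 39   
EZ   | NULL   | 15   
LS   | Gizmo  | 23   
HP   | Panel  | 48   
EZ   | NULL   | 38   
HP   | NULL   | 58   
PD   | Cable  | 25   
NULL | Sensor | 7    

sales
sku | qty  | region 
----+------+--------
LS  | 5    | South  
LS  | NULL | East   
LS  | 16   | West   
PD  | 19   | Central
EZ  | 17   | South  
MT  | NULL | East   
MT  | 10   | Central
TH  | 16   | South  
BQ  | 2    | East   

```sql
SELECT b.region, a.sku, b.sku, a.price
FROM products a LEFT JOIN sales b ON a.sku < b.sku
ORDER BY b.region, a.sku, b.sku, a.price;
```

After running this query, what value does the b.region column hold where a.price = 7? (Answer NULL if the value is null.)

NULL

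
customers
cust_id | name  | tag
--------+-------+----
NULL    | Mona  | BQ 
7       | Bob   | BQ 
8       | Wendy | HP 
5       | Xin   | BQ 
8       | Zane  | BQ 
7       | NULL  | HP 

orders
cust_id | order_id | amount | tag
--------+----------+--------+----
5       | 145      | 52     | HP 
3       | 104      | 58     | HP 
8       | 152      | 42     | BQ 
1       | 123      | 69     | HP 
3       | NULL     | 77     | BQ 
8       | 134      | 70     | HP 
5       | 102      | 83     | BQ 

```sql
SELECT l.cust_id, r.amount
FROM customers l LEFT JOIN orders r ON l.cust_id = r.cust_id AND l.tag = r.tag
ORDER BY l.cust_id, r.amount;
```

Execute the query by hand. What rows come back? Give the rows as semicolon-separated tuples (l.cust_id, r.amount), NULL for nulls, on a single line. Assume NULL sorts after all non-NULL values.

(5, 83); (7, NULL); (7, NULL); (8, 42); (8, 70); (NULL, NULL)

LEFT JOIN keeps every row from `customers`; unmatched rows get NULL for `orders`'s columns.
Matching on l.cust_id = r.cust_id AND l.tag = r.tag. A NULL in a compared column never satisfies the condition.
- l (cust_id=NULL, tag=BQ) has no partner → padded with NULL.
- l (cust_id=7, tag=BQ) has no partner → padded with NULL.
- l (cust_id=8, tag=HP) pairs with 1 row(s) of r.
- l (cust_id=5, tag=BQ) pairs with 1 row(s) of r.
- l (cust_id=8, tag=BQ) pairs with 1 row(s) of r.
- l (cust_id=7, tag=HP) has no partner → padded with NULL.
After projecting and ordering:
l.cust_id | r.amount
5 | 83
7 | NULL
7 | NULL
8 | 42
8 | 70
NULL | NULL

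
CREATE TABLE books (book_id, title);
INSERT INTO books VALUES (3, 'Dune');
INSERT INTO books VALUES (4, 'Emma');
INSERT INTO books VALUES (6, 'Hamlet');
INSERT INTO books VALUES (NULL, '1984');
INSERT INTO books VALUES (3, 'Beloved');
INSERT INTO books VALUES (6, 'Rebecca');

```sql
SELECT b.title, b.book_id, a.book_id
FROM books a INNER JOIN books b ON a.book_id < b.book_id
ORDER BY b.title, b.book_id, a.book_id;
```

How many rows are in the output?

INNER JOIN keeps only pairs where the ON condition holds.
Matching on a.book_id < b.book_id. A NULL in a compared column never satisfies the condition.
Matched pairs: 8.
Total: 8 rows.

8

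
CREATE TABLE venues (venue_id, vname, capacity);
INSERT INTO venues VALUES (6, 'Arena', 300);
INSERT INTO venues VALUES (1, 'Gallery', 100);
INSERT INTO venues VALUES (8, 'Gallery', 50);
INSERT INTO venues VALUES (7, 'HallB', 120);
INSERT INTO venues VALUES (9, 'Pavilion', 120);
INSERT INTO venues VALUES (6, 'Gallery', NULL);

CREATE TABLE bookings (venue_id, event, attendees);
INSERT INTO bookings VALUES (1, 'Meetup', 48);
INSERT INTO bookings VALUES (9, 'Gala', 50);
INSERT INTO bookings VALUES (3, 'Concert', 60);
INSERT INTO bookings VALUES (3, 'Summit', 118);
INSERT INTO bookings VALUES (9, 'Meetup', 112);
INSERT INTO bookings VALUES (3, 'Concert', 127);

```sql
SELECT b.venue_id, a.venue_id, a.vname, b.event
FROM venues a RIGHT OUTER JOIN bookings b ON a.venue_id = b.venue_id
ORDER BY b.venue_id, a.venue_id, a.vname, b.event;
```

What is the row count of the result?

RIGHT JOIN keeps every row from `bookings`; unmatched rows get NULL for `venues`'s columns.
Matching on a.venue_id = b.venue_id.
- a[0] venue_id=6 → no match.
- a[1] venue_id=1 → 1 match(es) in b → 1 row(s).
- a[2] venue_id=8 → no match.
- a[3] venue_id=7 → no match.
- a[4] venue_id=9 → 2 match(es) in b → 2 row(s).
- a[5] venue_id=6 → no match.
- plus 3 unmatched b row(s), each kept with NULL a columns.
Total: 3 matched + 3 padded = 6 rows.

6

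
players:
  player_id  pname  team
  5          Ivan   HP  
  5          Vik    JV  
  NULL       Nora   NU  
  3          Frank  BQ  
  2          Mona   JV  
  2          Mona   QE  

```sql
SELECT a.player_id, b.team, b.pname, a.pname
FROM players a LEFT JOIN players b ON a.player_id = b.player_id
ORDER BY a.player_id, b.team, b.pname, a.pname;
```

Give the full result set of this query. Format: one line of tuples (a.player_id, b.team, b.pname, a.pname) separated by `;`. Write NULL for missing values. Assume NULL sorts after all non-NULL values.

(2, JV, Mona, Mona); (2, JV, Mona, Mona); (2, QE, Mona, Mona); (2, QE, Mona, Mona); (3, BQ, Frank, Frank); (5, HP, Ivan, Ivan); (5, HP, Ivan, Vik); (5, JV, Vik, Ivan); (5, JV, Vik, Vik); (NULL, NULL, NULL, Nora)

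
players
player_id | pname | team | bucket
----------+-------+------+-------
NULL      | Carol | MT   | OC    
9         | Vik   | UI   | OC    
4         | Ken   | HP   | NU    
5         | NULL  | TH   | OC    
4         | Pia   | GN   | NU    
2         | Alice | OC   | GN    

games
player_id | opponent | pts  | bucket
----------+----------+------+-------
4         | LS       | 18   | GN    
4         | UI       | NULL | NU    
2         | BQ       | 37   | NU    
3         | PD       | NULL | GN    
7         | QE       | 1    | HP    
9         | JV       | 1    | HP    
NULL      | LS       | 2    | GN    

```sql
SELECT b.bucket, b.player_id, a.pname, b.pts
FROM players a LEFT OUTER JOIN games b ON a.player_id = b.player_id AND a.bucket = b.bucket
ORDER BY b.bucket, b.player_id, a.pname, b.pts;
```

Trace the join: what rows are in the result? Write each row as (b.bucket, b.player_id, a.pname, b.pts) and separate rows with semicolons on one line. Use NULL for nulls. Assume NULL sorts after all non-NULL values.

LEFT JOIN keeps every row from `players`; unmatched rows get NULL for `games`'s columns.
Matching on a.player_id = b.player_id AND a.bucket = b.bucket. A NULL in a compared column never satisfies the condition.
- player_id=NULL, bucket=OC: no b row matches, row kept with b columns NULL.
- player_id=9, bucket=OC: no b row matches, row kept with b columns NULL.
- player_id=4, bucket=NU: 1 matching b row(s), so 1 row(s) emitted.
- player_id=5, bucket=OC: no b row matches, row kept with b columns NULL.
- player_id=4, bucket=NU: 1 matching b row(s), so 1 row(s) emitted.
- player_id=2, bucket=GN: no b row matches, row kept with b columns NULL.
After projecting and ordering:
b.bucket | b.player_id | a.pname | b.pts
NU | 4 | Ken | NULL
NU | 4 | Pia | NULL
NULL | NULL | Alice | NULL
NULL | NULL | Carol | NULL
NULL | NULL | Vik | NULL
NULL | NULL | NULL | NULL

(NU, 4, Ken, NULL); (NU, 4, Pia, NULL); (NULL, NULL, Alice, NULL); (NULL, NULL, Carol, NULL); (NULL, NULL, Vik, NULL); (NULL, NULL, NULL, NULL)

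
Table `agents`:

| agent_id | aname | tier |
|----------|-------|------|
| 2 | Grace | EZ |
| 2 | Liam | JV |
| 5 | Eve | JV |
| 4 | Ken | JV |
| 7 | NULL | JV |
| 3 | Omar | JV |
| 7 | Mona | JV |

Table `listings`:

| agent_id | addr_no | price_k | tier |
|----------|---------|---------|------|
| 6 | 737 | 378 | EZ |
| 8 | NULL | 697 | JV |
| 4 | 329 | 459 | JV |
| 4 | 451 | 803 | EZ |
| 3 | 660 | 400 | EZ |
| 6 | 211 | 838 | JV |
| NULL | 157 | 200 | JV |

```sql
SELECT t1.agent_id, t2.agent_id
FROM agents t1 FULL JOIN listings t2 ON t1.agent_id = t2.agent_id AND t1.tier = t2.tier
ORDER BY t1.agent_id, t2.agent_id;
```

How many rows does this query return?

13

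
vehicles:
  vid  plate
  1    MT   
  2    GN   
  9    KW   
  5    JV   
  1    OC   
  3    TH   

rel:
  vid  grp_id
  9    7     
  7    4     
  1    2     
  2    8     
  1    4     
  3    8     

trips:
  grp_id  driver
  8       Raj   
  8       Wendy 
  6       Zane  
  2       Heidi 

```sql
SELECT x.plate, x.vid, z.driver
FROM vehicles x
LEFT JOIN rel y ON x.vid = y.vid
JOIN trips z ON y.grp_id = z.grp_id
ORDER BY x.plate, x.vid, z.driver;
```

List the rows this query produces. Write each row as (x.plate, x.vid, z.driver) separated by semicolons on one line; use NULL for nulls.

Joins associate left-to-right: vehicles LEFT JOIN rel on vid gives 8 intermediate row(s).
Then INNER JOIN `trips z` on grp_id: keep only rows whose y.grp_id appears in z.

(GN, 2, Raj); (GN, 2, Wendy); (MT, 1, Heidi); (OC, 1, Heidi); (TH, 3, Raj); (TH, 3, Wendy)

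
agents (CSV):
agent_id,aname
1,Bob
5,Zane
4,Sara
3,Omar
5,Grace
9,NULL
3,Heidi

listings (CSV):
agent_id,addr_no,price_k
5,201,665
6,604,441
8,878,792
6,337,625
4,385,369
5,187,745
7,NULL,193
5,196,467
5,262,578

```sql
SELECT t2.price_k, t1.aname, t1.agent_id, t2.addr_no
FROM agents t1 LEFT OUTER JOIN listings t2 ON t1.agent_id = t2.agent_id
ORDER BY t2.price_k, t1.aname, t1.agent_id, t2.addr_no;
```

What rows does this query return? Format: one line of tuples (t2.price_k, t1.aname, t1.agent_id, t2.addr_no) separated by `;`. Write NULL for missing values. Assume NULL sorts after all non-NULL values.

(369, Sara, 4, 385); (467, Grace, 5, 196); (467, Zane, 5, 196); (578, Grace, 5, 262); (578, Zane, 5, 262); (665, Grace, 5, 201); (665, Zane, 5, 201); (745, Grace, 5, 187); (745, Zane, 5, 187); (NULL, Bob, 1, NULL); (NULL, Heidi, 3, NULL); (NULL, Omar, 3, NULL); (NULL, NULL, 9, NULL)

LEFT JOIN keeps every row from `agents`; unmatched rows get NULL for `listings`'s columns.
Matching on t1.agent_id = t2.agent_id.
Matched pairs: 9; unmatched t1 rows kept: 4.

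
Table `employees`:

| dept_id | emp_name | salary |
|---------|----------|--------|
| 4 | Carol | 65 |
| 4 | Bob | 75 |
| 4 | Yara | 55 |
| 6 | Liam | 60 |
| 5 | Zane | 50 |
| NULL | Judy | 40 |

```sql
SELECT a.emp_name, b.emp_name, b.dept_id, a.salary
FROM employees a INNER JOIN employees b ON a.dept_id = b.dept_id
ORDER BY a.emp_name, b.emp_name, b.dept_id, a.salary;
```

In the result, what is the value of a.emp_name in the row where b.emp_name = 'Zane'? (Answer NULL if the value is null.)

Zane

INNER JOIN keeps only pairs where the ON condition holds.
Matching on a.dept_id = b.dept_id. A NULL in a compared column never satisfies the condition.
- a[0] dept_id=4 → 3 match(es) in b → 3 row(s).
- a[1] dept_id=4 → 3 match(es) in b → 3 row(s).
- a[2] dept_id=4 → 3 match(es) in b → 3 row(s).
- a[3] dept_id=6 → 1 match(es) in b → 1 row(s).
- a[4] dept_id=5 → 1 match(es) in b → 1 row(s).
- a[5] dept_id=NULL → no match; dropped.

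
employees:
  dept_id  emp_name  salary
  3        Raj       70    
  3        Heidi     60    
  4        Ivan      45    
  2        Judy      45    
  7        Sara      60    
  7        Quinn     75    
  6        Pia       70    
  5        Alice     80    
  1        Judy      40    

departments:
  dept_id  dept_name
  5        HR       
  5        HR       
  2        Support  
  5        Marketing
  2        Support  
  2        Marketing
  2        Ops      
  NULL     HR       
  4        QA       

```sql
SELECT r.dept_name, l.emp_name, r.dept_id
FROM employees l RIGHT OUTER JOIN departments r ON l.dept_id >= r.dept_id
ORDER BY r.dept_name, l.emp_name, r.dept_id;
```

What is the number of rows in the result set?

RIGHT JOIN keeps every row from `departments`; unmatched rows get NULL for `employees`'s columns.
Matching on l.dept_id >= r.dept_id. A NULL in a compared column never satisfies the condition.
Matched pairs: 49; unmatched r rows kept: 1.
Total: 49 matched + 1 padded = 50 rows.

50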